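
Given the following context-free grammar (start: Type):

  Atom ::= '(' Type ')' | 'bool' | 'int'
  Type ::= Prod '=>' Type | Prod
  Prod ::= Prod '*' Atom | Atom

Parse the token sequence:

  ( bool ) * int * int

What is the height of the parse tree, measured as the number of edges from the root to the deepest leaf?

[Type [Prod [Prod [Prod [Atom ( [Type [Prod [Atom bool]]] )]] * [Atom int]] * [Atom int]]]

8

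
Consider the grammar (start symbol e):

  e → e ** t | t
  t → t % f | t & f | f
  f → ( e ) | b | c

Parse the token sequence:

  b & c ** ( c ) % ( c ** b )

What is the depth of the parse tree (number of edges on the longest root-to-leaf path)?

[e [e [t [t [f b]] & [f c]]] ** [t [t [f ( [e [t [f c]]] )]] % [f ( [e [e [t [f c]]] ** [t [f b]]] )]]]

7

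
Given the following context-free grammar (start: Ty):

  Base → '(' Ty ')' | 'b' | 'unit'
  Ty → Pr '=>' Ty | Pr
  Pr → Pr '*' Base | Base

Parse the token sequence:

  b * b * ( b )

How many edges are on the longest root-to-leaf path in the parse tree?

6

[Ty [Pr [Pr [Pr [Base b]] * [Base b]] * [Base ( [Ty [Pr [Base b]]] )]]]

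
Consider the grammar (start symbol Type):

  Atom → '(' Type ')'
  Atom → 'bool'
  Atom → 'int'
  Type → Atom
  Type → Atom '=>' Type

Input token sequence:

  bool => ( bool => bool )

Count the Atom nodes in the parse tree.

[Type [Atom bool] => [Type [Atom ( [Type [Atom bool] => [Type [Atom bool]]] )]]]

4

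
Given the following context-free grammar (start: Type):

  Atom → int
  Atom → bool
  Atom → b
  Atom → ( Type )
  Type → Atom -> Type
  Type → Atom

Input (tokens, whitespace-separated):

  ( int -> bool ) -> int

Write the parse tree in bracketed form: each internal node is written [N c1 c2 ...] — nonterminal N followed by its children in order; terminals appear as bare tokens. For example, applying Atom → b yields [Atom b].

Type
Atom -> Type
( Type ) -> Type
( Atom -> Type ) -> Type
( int -> Type ) -> Type
( int -> Atom ) -> Type
( int -> bool ) -> Type
( int -> bool ) -> Atom
( int -> bool ) -> int

[Type [Atom ( [Type [Atom int] -> [Type [Atom bool]]] )] -> [Type [Atom int]]]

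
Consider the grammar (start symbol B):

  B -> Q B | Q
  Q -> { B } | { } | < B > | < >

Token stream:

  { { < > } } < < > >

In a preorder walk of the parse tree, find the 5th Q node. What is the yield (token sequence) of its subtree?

[B [Q { [B [Q { [B [Q < >]] }]] }] [B [Q < [B [Q < >]] >]]]

< >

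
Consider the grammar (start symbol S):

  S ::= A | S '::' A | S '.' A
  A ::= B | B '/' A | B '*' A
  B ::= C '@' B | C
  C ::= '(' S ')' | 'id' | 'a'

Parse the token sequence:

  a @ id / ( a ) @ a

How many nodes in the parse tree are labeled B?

5

[S [A [B [C a] @ [B [C id]]] / [A [B [C ( [S [A [B [C a]]]] )] @ [B [C a]]]]]]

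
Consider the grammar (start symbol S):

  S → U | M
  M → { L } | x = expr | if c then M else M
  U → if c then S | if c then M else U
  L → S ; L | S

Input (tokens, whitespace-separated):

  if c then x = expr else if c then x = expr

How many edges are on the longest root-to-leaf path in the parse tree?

5

[S [U if c then [M x = expr] else [U if c then [S [M x = expr]]]]]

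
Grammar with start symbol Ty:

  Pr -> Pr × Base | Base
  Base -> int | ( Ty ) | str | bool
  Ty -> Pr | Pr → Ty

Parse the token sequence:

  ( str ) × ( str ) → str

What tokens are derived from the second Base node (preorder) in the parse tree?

[Ty [Pr [Pr [Base ( [Ty [Pr [Base str]]] )]] × [Base ( [Ty [Pr [Base str]]] )]] → [Ty [Pr [Base str]]]]

str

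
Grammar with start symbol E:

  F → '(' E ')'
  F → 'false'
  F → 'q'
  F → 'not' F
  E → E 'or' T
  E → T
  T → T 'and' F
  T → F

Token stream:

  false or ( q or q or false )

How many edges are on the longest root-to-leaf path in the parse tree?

[E [E [T [F false]]] or [T [F ( [E [E [E [T [F q]]] or [T [F q]]] or [T [F false]]] )]]]

8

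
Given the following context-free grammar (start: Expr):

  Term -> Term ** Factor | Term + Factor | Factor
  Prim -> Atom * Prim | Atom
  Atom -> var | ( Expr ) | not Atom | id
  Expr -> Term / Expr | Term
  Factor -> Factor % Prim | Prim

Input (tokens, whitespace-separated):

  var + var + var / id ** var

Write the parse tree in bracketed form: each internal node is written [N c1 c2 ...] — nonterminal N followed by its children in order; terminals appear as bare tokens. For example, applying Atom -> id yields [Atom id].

[Expr [Term [Term [Term [Factor [Prim [Atom var]]]] + [Factor [Prim [Atom var]]]] + [Factor [Prim [Atom var]]]] / [Expr [Term [Term [Factor [Prim [Atom id]]]] ** [Factor [Prim [Atom var]]]]]]

Expr
Term / Expr
Term + Factor / Expr
Term + Factor + Factor / Expr
Factor + Factor + Factor / Expr
Prim + Factor + Factor / Expr
Atom + Factor + Factor / Expr
var + Factor + Factor / Expr
var + Prim + Factor / Expr
var + Atom + Factor / Expr
var + var + Factor / Expr
var + var + Prim / Expr
var + var + Atom / Expr
var + var + var / Expr
var + var + var / Term
var + var + var / Term ** Factor
var + var + var / Factor ** Factor
var + var + var / Prim ** Factor
var + var + var / Atom ** Factor
var + var + var / id ** Factor
var + var + var / id ** Prim
var + var + var / id ** Atom
var + var + var / id ** var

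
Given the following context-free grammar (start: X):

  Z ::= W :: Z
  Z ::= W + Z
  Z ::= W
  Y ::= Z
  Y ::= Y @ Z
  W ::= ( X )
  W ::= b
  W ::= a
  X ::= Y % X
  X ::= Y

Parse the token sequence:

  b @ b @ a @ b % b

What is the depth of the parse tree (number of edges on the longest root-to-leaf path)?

7

[X [Y [Y [Y [Y [Z [W b]]] @ [Z [W b]]] @ [Z [W a]]] @ [Z [W b]]] % [X [Y [Z [W b]]]]]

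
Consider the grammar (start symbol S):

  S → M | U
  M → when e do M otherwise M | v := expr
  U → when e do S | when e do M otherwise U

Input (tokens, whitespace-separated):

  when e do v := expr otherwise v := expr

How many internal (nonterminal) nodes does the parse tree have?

4

[S [M when e do [M v := expr] otherwise [M v := expr]]]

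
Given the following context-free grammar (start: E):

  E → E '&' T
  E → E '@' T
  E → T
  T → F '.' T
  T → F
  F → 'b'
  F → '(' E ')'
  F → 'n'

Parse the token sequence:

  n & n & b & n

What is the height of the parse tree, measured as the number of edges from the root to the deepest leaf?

6

[E [E [E [E [T [F n]]] & [T [F n]]] & [T [F b]]] & [T [F n]]]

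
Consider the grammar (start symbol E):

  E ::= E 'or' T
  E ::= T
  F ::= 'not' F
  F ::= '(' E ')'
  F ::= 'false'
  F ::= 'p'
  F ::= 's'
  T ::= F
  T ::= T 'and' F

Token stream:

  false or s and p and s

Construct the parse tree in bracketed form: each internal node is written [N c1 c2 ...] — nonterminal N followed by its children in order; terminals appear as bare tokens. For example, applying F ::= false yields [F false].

E
E or T
T or T
F or T
false or T
false or T and F
false or T and F and F
false or F and F and F
false or s and F and F
false or s and p and F
false or s and p and s

[E [E [T [F false]]] or [T [T [T [F s]] and [F p]] and [F s]]]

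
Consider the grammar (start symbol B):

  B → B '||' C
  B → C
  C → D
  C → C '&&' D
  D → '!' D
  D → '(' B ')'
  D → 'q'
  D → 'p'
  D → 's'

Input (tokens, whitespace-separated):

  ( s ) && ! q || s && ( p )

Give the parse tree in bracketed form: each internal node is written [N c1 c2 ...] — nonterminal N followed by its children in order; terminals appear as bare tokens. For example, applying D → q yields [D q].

B
B || C
C || C
C && D || C
D && D || C
( B ) && D || C
( C ) && D || C
( D ) && D || C
( s ) && D || C
( s ) && ! D || C
( s ) && ! q || C
( s ) && ! q || C && D
( s ) && ! q || D && D
( s ) && ! q || s && D
( s ) && ! q || s && ( B )
( s ) && ! q || s && ( C )
( s ) && ! q || s && ( D )
( s ) && ! q || s && ( p )

[B [B [C [C [D ( [B [C [D s]]] )]] && [D ! [D q]]]] || [C [C [D s]] && [D ( [B [C [D p]]] )]]]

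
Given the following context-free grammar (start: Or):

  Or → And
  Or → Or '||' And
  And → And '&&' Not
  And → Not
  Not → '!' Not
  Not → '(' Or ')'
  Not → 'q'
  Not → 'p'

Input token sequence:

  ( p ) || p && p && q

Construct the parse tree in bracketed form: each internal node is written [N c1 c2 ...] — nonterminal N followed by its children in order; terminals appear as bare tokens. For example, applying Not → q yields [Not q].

Or
Or || And
And || And
Not || And
( Or ) || And
( And ) || And
( Not ) || And
( p ) || And
( p ) || And && Not
( p ) || And && Not && Not
( p ) || Not && Not && Not
( p ) || p && Not && Not
( p ) || p && p && Not
( p ) || p && p && q

[Or [Or [And [Not ( [Or [And [Not p]]] )]]] || [And [And [And [Not p]] && [Not p]] && [Not q]]]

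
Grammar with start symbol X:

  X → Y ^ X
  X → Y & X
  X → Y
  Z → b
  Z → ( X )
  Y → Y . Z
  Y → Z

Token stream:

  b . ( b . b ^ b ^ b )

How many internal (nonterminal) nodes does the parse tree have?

[X [Y [Y [Z b]] . [Z ( [X [Y [Y [Z b]] . [Z b]] ^ [X [Y [Z b]] ^ [X [Y [Z b]]]]] )]]]

16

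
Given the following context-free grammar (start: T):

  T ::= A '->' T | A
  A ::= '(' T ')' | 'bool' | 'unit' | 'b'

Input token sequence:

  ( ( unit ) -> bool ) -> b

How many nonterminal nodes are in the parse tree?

[T [A ( [T [A ( [T [A unit]] )] -> [T [A bool]]] )] -> [T [A b]]]

10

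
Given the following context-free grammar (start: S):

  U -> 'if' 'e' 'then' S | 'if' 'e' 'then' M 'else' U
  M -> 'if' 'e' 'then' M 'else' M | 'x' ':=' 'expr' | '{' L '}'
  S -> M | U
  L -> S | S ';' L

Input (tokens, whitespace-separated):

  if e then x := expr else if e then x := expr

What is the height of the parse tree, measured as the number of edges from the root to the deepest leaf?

[S [U if e then [M x := expr] else [U if e then [S [M x := expr]]]]]

5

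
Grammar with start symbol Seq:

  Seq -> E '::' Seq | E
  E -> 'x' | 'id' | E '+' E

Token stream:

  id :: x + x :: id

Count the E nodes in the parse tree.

5

[Seq [E id] :: [Seq [E [E x] + [E x]] :: [Seq [E id]]]]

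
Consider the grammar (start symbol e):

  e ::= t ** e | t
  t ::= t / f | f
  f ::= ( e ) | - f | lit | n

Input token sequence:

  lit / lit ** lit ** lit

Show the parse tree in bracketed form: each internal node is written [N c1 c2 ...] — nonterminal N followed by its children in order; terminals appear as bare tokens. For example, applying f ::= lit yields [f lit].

[e [t [t [f lit]] / [f lit]] ** [e [t [f lit]] ** [e [t [f lit]]]]]

e
t ** e
t / f ** e
f / f ** e
lit / f ** e
lit / lit ** e
lit / lit ** t ** e
lit / lit ** f ** e
lit / lit ** lit ** e
lit / lit ** lit ** t
lit / lit ** lit ** f
lit / lit ** lit ** lit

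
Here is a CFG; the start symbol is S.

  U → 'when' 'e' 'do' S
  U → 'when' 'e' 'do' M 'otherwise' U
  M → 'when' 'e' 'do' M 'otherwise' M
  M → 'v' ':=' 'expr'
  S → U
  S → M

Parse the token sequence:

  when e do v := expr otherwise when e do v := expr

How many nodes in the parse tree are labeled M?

2

[S [U when e do [M v := expr] otherwise [U when e do [S [M v := expr]]]]]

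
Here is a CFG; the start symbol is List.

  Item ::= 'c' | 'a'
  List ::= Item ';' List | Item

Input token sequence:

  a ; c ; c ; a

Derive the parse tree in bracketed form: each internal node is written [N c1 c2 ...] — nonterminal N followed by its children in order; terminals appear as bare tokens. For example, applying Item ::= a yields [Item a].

[List [Item a] ; [List [Item c] ; [List [Item c] ; [List [Item a]]]]]

List
Item ; List
a ; List
a ; Item ; List
a ; c ; List
a ; c ; Item ; List
a ; c ; c ; List
a ; c ; c ; Item
a ; c ; c ; a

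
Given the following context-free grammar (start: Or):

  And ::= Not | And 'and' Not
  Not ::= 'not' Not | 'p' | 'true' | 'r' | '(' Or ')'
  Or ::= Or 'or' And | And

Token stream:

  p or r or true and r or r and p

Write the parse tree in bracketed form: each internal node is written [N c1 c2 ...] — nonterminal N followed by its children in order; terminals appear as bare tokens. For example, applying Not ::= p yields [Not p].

[Or [Or [Or [Or [And [Not p]]] or [And [Not r]]] or [And [And [Not true]] and [Not r]]] or [And [And [Not r]] and [Not p]]]

Or
Or or And
Or or And or And
Or or And or And or And
And or And or And or And
Not or And or And or And
p or And or And or And
p or Not or And or And
p or r or And or And
p or r or And and Not or And
p or r or Not and Not or And
p or r or true and Not or And
p or r or true and r or And
p or r or true and r or And and Not
p or r or true and r or Not and Not
p or r or true and r or r and Not
p or r or true and r or r and p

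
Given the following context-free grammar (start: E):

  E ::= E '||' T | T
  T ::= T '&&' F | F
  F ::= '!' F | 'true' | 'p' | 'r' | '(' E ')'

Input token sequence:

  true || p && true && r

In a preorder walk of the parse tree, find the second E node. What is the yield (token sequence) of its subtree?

[E [E [T [F true]]] || [T [T [T [F p]] && [F true]] && [F r]]]

true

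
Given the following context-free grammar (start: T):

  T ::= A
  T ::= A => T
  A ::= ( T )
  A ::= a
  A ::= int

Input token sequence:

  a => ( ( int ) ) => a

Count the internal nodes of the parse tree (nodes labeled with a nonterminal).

[T [A a] => [T [A ( [T [A ( [T [A int]] )]] )] => [T [A a]]]]

10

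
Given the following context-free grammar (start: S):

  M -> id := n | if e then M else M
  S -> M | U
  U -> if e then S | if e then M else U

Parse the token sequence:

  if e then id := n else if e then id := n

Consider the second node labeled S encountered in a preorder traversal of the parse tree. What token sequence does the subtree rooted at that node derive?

[S [U if e then [M id := n] else [U if e then [S [M id := n]]]]]

id := n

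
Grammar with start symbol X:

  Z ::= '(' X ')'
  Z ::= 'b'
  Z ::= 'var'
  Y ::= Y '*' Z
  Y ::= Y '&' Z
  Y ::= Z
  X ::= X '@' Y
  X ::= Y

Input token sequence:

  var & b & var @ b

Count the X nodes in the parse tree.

2

[X [X [Y [Y [Y [Z var]] & [Z b]] & [Z var]]] @ [Y [Z b]]]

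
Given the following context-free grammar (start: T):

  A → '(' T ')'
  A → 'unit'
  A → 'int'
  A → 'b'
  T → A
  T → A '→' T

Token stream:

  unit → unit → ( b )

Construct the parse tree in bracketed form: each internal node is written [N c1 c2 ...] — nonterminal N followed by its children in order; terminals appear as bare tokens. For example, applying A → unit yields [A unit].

T
A → T
unit → T
unit → A → T
unit → unit → T
unit → unit → A
unit → unit → ( T )
unit → unit → ( A )
unit → unit → ( b )

[T [A unit] → [T [A unit] → [T [A ( [T [A b]] )]]]]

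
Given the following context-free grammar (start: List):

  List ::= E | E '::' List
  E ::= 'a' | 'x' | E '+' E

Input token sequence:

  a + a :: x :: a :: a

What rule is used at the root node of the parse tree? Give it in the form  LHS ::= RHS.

[List [E [E a] + [E a]] :: [List [E x] :: [List [E a] :: [List [E a]]]]]

List ::= E '::' List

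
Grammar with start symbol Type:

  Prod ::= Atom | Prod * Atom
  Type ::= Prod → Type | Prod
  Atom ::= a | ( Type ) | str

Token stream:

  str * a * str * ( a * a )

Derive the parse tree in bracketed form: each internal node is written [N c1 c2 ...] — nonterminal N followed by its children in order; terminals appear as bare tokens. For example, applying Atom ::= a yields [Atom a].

[Type [Prod [Prod [Prod [Prod [Atom str]] * [Atom a]] * [Atom str]] * [Atom ( [Type [Prod [Prod [Atom a]] * [Atom a]]] )]]]

Type
Prod
Prod * Atom
Prod * Atom * Atom
Prod * Atom * Atom * Atom
Atom * Atom * Atom * Atom
str * Atom * Atom * Atom
str * a * Atom * Atom
str * a * str * Atom
str * a * str * ( Type )
str * a * str * ( Prod )
str * a * str * ( Prod * Atom )
str * a * str * ( Atom * Atom )
str * a * str * ( a * Atom )
str * a * str * ( a * a )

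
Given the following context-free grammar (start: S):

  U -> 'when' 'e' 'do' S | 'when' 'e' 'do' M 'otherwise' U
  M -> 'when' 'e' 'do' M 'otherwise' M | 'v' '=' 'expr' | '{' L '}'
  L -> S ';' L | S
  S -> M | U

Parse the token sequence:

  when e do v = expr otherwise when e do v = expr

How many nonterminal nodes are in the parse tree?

6

[S [U when e do [M v = expr] otherwise [U when e do [S [M v = expr]]]]]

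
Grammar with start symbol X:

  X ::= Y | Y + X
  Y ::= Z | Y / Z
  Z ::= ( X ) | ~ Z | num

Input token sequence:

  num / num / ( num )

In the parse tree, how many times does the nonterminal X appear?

2

[X [Y [Y [Y [Z num]] / [Z num]] / [Z ( [X [Y [Z num]]] )]]]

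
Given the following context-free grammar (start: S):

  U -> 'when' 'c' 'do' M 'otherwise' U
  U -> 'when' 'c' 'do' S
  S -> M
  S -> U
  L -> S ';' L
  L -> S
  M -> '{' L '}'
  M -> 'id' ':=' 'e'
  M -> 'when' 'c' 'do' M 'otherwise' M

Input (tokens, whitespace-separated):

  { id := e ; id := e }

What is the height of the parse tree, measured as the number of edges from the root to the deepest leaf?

[S [M { [L [S [M id := e]] ; [L [S [M id := e]]]] }]]

6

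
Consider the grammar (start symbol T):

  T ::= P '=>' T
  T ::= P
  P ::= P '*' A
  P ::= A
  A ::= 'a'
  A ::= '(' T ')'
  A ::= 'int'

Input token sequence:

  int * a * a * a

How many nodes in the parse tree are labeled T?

1

[T [P [P [P [P [A int]] * [A a]] * [A a]] * [A a]]]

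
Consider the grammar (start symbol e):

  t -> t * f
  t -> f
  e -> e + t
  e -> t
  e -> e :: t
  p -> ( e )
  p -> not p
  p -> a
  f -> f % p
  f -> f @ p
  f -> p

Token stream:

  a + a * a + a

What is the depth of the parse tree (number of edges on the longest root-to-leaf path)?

[e [e [e [t [f [p a]]]] + [t [t [f [p a]]] * [f [p a]]]] + [t [f [p a]]]]

6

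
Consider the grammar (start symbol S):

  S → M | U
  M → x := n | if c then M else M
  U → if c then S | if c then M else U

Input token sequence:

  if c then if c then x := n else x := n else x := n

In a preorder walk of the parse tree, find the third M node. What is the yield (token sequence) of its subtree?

[S [M if c then [M if c then [M x := n] else [M x := n]] else [M x := n]]]

x := n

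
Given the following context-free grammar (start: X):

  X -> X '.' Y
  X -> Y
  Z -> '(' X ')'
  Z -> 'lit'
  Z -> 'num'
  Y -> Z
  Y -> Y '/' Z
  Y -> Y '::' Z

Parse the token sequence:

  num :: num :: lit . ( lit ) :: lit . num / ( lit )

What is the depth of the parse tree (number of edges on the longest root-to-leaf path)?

[X [X [X [Y [Y [Y [Z num]] :: [Z num]] :: [Z lit]]] . [Y [Y [Z ( [X [Y [Z lit]]] )]] :: [Z lit]]] . [Y [Y [Z num]] / [Z ( [X [Y [Z lit]]] )]]]

8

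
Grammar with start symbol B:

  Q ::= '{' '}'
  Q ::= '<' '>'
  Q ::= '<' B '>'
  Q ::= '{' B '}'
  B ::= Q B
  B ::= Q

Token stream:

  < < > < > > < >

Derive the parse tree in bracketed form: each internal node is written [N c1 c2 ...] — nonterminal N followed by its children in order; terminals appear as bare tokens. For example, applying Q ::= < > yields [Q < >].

B
Q B
< B > B
< Q B > B
< < > B > B
< < > Q > B
< < > < > > B
< < > < > > Q
< < > < > > < >

[B [Q < [B [Q < >] [B [Q < >]]] >] [B [Q < >]]]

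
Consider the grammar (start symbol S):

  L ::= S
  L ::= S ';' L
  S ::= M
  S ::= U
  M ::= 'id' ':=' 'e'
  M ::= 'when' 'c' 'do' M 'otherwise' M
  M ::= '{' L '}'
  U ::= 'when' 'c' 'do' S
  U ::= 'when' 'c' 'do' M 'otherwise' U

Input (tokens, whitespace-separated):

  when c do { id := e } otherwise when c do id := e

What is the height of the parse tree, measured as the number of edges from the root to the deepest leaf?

6

[S [U when c do [M { [L [S [M id := e]]] }] otherwise [U when c do [S [M id := e]]]]]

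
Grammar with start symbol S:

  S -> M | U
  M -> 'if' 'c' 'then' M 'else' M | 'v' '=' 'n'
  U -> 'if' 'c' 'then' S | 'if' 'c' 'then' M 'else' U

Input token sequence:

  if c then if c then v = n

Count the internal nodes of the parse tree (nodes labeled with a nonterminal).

[S [U if c then [S [U if c then [S [M v = n]]]]]]

6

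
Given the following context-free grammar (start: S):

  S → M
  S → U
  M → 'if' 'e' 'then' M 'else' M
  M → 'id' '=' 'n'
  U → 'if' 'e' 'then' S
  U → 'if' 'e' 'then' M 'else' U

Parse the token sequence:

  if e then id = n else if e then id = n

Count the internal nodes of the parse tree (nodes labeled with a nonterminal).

6

[S [U if e then [M id = n] else [U if e then [S [M id = n]]]]]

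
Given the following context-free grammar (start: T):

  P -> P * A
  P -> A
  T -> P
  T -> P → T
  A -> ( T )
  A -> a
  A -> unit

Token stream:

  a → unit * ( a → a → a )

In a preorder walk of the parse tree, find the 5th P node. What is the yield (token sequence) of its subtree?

[T [P [A a]] → [T [P [P [A unit]] * [A ( [T [P [A a]] → [T [P [A a]] → [T [P [A a]]]]] )]]]]

a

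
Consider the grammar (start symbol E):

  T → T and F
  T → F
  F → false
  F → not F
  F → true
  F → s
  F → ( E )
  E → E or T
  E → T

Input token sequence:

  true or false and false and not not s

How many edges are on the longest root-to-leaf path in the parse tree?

5

[E [E [T [F true]]] or [T [T [T [F false]] and [F false]] and [F not [F not [F s]]]]]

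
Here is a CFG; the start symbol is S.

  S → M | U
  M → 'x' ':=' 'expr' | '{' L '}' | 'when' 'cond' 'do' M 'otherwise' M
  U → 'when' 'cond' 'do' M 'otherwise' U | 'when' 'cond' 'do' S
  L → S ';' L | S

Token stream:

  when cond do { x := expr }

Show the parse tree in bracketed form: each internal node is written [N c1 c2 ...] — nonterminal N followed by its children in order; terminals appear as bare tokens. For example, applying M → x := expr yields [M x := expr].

[S [U when cond do [S [M { [L [S [M x := expr]]] }]]]]

S
U
when cond do S
when cond do M
when cond do { L }
when cond do { S }
when cond do { M }
when cond do { x := expr }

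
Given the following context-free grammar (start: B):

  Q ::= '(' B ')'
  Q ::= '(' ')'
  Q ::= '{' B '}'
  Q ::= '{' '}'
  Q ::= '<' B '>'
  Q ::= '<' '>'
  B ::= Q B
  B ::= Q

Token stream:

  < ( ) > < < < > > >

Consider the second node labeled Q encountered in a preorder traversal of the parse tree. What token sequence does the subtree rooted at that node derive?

[B [Q < [B [Q ( )]] >] [B [Q < [B [Q < [B [Q < >]] >]] >]]]

( )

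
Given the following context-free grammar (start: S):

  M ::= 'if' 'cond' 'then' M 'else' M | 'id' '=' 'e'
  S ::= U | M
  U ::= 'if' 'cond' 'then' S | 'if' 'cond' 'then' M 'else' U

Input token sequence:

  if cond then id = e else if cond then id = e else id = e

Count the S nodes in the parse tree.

[S [M if cond then [M id = e] else [M if cond then [M id = e] else [M id = e]]]]

1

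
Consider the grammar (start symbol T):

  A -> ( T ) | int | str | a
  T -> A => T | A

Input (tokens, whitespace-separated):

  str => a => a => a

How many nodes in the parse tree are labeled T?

[T [A str] => [T [A a] => [T [A a] => [T [A a]]]]]

4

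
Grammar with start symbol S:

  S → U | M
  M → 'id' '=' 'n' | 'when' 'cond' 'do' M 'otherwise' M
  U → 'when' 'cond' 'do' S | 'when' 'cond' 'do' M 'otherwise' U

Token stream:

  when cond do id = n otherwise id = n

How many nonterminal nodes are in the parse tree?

[S [M when cond do [M id = n] otherwise [M id = n]]]

4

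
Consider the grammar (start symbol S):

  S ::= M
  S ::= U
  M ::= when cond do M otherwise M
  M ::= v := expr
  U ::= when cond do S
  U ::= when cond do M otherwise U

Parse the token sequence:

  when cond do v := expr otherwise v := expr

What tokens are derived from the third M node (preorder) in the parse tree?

[S [M when cond do [M v := expr] otherwise [M v := expr]]]

v := expr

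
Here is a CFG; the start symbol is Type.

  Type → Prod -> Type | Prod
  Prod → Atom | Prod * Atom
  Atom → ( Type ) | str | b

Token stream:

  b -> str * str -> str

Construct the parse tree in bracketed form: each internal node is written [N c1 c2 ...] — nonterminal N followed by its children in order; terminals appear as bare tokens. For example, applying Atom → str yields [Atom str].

Type
Prod -> Type
Atom -> Type
b -> Type
b -> Prod -> Type
b -> Prod * Atom -> Type
b -> Atom * Atom -> Type
b -> str * Atom -> Type
b -> str * str -> Type
b -> str * str -> Prod
b -> str * str -> Atom
b -> str * str -> str

[Type [Prod [Atom b]] -> [Type [Prod [Prod [Atom str]] * [Atom str]] -> [Type [Prod [Atom str]]]]]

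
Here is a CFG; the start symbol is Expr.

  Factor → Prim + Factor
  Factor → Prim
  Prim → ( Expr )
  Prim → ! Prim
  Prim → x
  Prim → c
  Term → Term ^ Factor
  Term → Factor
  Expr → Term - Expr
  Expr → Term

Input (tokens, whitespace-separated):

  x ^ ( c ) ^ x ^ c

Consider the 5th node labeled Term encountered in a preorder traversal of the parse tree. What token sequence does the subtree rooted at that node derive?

[Expr [Term [Term [Term [Term [Factor [Prim x]]] ^ [Factor [Prim ( [Expr [Term [Factor [Prim c]]]] )]]] ^ [Factor [Prim x]]] ^ [Factor [Prim c]]]]

c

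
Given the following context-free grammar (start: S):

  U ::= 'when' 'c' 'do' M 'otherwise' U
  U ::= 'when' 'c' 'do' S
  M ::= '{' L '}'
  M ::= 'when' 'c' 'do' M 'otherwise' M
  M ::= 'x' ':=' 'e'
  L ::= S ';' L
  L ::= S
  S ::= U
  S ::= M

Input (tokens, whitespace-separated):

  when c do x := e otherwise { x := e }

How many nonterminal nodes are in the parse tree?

7

[S [M when c do [M x := e] otherwise [M { [L [S [M x := e]]] }]]]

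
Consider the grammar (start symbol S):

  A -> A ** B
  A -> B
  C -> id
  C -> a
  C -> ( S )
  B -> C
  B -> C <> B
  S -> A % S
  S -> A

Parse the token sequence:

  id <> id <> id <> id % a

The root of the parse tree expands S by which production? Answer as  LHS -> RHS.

[S [A [B [C id] <> [B [C id] <> [B [C id] <> [B [C id]]]]]] % [S [A [B [C a]]]]]

S -> A % S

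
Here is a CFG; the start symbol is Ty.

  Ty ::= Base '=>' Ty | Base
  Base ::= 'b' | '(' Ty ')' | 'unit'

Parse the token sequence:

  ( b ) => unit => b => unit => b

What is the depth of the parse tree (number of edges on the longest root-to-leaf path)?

[Ty [Base ( [Ty [Base b]] )] => [Ty [Base unit] => [Ty [Base b] => [Ty [Base unit] => [Ty [Base b]]]]]]

6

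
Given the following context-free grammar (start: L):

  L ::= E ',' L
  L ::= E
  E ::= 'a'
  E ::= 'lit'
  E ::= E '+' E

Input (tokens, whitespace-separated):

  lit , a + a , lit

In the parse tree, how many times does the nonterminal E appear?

[L [E lit] , [L [E [E a] + [E a]] , [L [E lit]]]]

5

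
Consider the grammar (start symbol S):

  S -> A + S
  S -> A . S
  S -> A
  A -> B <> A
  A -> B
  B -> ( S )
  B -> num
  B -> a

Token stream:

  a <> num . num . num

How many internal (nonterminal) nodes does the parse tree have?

[S [A [B a] <> [A [B num]]] . [S [A [B num]] . [S [A [B num]]]]]

11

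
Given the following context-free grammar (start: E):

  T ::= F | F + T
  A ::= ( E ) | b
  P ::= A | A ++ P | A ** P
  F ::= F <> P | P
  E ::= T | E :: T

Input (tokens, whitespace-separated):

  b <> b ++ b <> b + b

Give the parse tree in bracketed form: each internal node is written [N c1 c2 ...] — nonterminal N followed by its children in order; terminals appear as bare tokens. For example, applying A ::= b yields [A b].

E
T
F + T
F <> P + T
F <> P <> P + T
P <> P <> P + T
A <> P <> P + T
b <> P <> P + T
b <> A ++ P <> P + T
b <> b ++ P <> P + T
b <> b ++ A <> P + T
b <> b ++ b <> P + T
b <> b ++ b <> A + T
b <> b ++ b <> b + T
b <> b ++ b <> b + F
b <> b ++ b <> b + P
b <> b ++ b <> b + A
b <> b ++ b <> b + b

[E [T [F [F [F [P [A b]]] <> [P [A b] ++ [P [A b]]]] <> [P [A b]]] + [T [F [P [A b]]]]]]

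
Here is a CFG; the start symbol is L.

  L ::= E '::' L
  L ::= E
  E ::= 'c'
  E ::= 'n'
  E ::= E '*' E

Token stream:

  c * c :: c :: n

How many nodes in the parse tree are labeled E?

5

[L [E [E c] * [E c]] :: [L [E c] :: [L [E n]]]]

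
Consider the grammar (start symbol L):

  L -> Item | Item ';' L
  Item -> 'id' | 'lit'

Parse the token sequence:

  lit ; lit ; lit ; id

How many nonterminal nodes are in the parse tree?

[L [Item lit] ; [L [Item lit] ; [L [Item lit] ; [L [Item id]]]]]

8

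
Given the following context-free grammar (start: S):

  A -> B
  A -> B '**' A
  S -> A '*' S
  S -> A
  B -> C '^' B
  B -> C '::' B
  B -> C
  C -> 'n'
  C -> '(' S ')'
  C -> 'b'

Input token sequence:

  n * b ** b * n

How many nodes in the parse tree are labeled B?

[S [A [B [C n]]] * [S [A [B [C b]] ** [A [B [C b]]]] * [S [A [B [C n]]]]]]

4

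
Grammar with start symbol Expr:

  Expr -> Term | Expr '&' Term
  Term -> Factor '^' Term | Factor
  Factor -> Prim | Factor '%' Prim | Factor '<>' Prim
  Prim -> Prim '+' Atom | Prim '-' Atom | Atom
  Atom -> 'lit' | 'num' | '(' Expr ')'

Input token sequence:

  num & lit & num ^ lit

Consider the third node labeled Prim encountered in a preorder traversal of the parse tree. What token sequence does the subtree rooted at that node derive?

num

[Expr [Expr [Expr [Term [Factor [Prim [Atom num]]]]] & [Term [Factor [Prim [Atom lit]]]]] & [Term [Factor [Prim [Atom num]]] ^ [Term [Factor [Prim [Atom lit]]]]]]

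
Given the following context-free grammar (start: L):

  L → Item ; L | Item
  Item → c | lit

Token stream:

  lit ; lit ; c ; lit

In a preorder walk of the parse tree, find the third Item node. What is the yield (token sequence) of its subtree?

c

[L [Item lit] ; [L [Item lit] ; [L [Item c] ; [L [Item lit]]]]]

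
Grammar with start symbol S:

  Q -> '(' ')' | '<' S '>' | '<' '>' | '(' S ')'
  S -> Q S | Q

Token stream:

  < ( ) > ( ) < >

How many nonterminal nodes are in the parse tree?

[S [Q < [S [Q ( )]] >] [S [Q ( )] [S [Q < >]]]]

8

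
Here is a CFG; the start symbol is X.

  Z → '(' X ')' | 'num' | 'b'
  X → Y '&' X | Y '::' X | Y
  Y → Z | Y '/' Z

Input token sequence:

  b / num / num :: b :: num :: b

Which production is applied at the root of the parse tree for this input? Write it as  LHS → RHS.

X → Y '::' X

[X [Y [Y [Y [Z b]] / [Z num]] / [Z num]] :: [X [Y [Z b]] :: [X [Y [Z num]] :: [X [Y [Z b]]]]]]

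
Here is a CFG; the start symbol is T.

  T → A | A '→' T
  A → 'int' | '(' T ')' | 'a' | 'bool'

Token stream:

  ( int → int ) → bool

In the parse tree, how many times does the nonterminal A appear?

4

[T [A ( [T [A int] → [T [A int]]] )] → [T [A bool]]]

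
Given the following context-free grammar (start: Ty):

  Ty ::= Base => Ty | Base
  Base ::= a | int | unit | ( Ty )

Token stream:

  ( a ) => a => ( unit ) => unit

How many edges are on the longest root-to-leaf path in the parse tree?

6

[Ty [Base ( [Ty [Base a]] )] => [Ty [Base a] => [Ty [Base ( [Ty [Base unit]] )] => [Ty [Base unit]]]]]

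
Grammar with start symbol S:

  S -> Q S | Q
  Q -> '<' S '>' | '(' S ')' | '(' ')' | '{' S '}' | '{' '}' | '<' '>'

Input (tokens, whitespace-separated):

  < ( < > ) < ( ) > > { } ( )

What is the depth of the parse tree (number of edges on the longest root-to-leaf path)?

[S [Q < [S [Q ( [S [Q < >]] )] [S [Q < [S [Q ( )]] >]]] >] [S [Q { }] [S [Q ( )]]]]

7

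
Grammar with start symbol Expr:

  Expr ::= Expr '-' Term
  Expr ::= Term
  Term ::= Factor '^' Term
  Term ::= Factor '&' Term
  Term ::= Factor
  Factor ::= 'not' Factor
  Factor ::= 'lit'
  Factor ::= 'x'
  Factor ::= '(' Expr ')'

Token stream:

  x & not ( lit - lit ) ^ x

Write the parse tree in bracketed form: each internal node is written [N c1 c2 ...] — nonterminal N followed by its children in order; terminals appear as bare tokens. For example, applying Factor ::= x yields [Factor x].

[Expr [Term [Factor x] & [Term [Factor not [Factor ( [Expr [Expr [Term [Factor lit]]] - [Term [Factor lit]]] )]] ^ [Term [Factor x]]]]]

Expr
Term
Factor & Term
x & Term
x & Factor ^ Term
x & not Factor ^ Term
x & not ( Expr ) ^ Term
x & not ( Expr - Term ) ^ Term
x & not ( Term - Term ) ^ Term
x & not ( Factor - Term ) ^ Term
x & not ( lit - Term ) ^ Term
x & not ( lit - Factor ) ^ Term
x & not ( lit - lit ) ^ Term
x & not ( lit - lit ) ^ Factor
x & not ( lit - lit ) ^ x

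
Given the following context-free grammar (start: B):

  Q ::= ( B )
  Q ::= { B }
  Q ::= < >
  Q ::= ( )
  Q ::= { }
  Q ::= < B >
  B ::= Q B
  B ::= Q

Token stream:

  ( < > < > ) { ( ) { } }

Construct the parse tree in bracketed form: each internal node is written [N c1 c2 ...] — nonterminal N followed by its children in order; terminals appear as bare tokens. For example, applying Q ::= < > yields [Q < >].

B
Q B
( B ) B
( Q B ) B
( < > B ) B
( < > Q ) B
( < > < > ) B
( < > < > ) Q
( < > < > ) { B }
( < > < > ) { Q B }
( < > < > ) { ( ) B }
( < > < > ) { ( ) Q }
( < > < > ) { ( ) { } }

[B [Q ( [B [Q < >] [B [Q < >]]] )] [B [Q { [B [Q ( )] [B [Q { }]]] }]]]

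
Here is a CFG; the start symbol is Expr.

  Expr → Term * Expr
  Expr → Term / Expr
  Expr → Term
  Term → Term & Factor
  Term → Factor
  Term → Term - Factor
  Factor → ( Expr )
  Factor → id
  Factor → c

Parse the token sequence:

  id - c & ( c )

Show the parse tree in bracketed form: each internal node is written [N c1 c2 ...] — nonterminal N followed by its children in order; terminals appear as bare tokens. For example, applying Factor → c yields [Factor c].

[Expr [Term [Term [Term [Factor id]] - [Factor c]] & [Factor ( [Expr [Term [Factor c]]] )]]]

Expr
Term
Term & Factor
Term - Factor & Factor
Factor - Factor & Factor
id - Factor & Factor
id - c & Factor
id - c & ( Expr )
id - c & ( Term )
id - c & ( Factor )
id - c & ( c )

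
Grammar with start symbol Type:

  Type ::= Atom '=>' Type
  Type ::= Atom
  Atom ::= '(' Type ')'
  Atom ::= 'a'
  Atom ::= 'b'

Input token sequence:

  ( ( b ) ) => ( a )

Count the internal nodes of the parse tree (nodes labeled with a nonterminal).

10

[Type [Atom ( [Type [Atom ( [Type [Atom b]] )]] )] => [Type [Atom ( [Type [Atom a]] )]]]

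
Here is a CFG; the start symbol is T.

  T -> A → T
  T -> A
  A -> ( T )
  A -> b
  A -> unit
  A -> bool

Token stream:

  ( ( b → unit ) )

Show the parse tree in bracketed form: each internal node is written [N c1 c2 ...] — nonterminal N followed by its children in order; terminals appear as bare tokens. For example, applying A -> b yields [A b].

[T [A ( [T [A ( [T [A b] → [T [A unit]]] )]] )]]

T
A
( T )
( A )
( ( T ) )
( ( A → T ) )
( ( b → T ) )
( ( b → A ) )
( ( b → unit ) )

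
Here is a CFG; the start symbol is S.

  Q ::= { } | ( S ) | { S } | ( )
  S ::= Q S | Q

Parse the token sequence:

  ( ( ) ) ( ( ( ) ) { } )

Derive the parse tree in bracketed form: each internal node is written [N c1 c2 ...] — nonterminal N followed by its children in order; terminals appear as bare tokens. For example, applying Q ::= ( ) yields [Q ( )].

[S [Q ( [S [Q ( )]] )] [S [Q ( [S [Q ( [S [Q ( )]] )] [S [Q { }]]] )]]]

S
Q S
( S ) S
( Q ) S
( ( ) ) S
( ( ) ) Q
( ( ) ) ( S )
( ( ) ) ( Q S )
( ( ) ) ( ( S ) S )
( ( ) ) ( ( Q ) S )
( ( ) ) ( ( ( ) ) S )
( ( ) ) ( ( ( ) ) Q )
( ( ) ) ( ( ( ) ) { } )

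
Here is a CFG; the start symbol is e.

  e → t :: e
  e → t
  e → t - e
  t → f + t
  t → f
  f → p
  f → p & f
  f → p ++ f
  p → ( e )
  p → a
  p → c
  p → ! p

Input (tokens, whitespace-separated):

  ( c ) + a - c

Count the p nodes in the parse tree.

4

[e [t [f [p ( [e [t [f [p c]]]] )]] + [t [f [p a]]]] - [e [t [f [p c]]]]]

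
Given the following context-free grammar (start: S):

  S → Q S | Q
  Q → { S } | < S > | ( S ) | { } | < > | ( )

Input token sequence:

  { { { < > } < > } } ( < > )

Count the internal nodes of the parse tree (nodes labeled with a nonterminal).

[S [Q { [S [Q { [S [Q { [S [Q < >]] }] [S [Q < >]]] }]] }] [S [Q ( [S [Q < >]] )]]]

14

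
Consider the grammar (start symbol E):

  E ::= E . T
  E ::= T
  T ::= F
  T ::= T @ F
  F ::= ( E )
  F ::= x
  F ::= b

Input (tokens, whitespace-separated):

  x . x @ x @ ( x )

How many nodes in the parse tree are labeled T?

[E [E [T [F x]]] . [T [T [T [F x]] @ [F x]] @ [F ( [E [T [F x]]] )]]]

5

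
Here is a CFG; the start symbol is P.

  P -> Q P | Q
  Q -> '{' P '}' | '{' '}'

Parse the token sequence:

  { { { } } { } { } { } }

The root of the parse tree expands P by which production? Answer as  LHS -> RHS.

P -> Q

[P [Q { [P [Q { [P [Q { }]] }] [P [Q { }] [P [Q { }] [P [Q { }]]]]] }]]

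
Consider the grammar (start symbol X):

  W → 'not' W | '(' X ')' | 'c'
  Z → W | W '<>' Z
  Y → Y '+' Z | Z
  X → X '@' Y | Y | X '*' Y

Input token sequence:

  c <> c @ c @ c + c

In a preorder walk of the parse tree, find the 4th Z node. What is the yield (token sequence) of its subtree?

[X [X [X [Y [Z [W c] <> [Z [W c]]]]] @ [Y [Z [W c]]]] @ [Y [Y [Z [W c]]] + [Z [W c]]]]

c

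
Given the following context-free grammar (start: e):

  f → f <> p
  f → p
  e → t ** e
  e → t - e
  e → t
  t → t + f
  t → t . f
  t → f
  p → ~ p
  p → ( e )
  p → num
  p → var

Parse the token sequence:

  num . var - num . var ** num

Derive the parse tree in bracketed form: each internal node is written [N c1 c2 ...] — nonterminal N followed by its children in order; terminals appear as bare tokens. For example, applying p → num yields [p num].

[e [t [t [f [p num]]] . [f [p var]]] - [e [t [t [f [p num]]] . [f [p var]]] ** [e [t [f [p num]]]]]]

e
t - e
t . f - e
f . f - e
p . f - e
num . f - e
num . p - e
num . var - e
num . var - t ** e
num . var - t . f ** e
num . var - f . f ** e
num . var - p . f ** e
num . var - num . f ** e
num . var - num . p ** e
num . var - num . var ** e
num . var - num . var ** t
num . var - num . var ** f
num . var - num . var ** p
num . var - num . var ** num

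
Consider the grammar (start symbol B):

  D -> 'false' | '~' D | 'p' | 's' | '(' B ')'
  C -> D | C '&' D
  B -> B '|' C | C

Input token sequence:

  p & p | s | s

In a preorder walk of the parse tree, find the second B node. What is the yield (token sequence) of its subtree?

p & p | s

[B [B [B [C [C [D p]] & [D p]]] | [C [D s]]] | [C [D s]]]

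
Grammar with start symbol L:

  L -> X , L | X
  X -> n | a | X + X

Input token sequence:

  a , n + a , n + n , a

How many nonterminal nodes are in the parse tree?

12

[L [X a] , [L [X [X n] + [X a]] , [L [X [X n] + [X n]] , [L [X a]]]]]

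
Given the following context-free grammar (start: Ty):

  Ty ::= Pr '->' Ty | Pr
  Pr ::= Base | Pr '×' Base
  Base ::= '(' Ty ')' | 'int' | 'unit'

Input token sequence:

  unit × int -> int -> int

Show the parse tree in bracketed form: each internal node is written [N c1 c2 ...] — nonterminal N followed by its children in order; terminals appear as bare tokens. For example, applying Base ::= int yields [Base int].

Ty
Pr -> Ty
Pr × Base -> Ty
Base × Base -> Ty
unit × Base -> Ty
unit × int -> Ty
unit × int -> Pr -> Ty
unit × int -> Base -> Ty
unit × int -> int -> Ty
unit × int -> int -> Pr
unit × int -> int -> Base
unit × int -> int -> int

[Ty [Pr [Pr [Base unit]] × [Base int]] -> [Ty [Pr [Base int]] -> [Ty [Pr [Base int]]]]]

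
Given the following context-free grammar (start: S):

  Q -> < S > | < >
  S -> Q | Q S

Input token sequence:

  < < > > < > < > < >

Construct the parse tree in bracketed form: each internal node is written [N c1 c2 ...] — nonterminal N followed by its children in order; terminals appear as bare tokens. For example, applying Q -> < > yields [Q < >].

[S [Q < [S [Q < >]] >] [S [Q < >] [S [Q < >] [S [Q < >]]]]]

S
Q S
< S > S
< Q > S
< < > > S
< < > > Q S
< < > > < > S
< < > > < > Q S
< < > > < > < > S
< < > > < > < > Q
< < > > < > < > < >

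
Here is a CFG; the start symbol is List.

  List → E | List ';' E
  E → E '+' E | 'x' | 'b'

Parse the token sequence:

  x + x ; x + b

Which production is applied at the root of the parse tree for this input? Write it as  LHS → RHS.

[List [List [E [E x] + [E x]]] ; [E [E x] + [E b]]]

List → List ';' E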